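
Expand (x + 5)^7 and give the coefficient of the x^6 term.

35

The general term is C(7,j)·(x)^j·(5)^(7-j); the x^6 term has j = 6.
C(7,6) = 7.
Coefficient = C(7,6) · 5^1 = 7 · 5 = 35.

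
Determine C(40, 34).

3838380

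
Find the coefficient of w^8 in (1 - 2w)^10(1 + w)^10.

-5835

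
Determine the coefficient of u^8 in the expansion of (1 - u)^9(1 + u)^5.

Coefficient of u^8 = Σ_{j} C(9,j)·(-1)^j·C(5,8-j)·1^(8-j) for j from 3 to 8.
= (-84) + 630 + (-1260) + 840 + (-180) + 9 = -45.

-45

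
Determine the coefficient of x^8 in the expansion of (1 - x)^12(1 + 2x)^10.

-5985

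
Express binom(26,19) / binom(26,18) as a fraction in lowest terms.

8/19

C(n,k+1)/C(n,k) = (n−k)/(k+1) = (26−18)/(18+1) = 8/19.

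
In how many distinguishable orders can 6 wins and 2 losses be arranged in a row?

28

Choose positions for the wins: C(8,6) = 28.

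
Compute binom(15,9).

5005

C(15,9) = C(15,6) by symmetry.
C(15,6) = (15·14·13·12·11·10) / 6! = 3603600 / 720 = 5005.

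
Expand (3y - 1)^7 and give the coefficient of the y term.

21

The general term is C(7,j)·(3y)^j·(-1)^(7-j); the y^1 term has j = 1.
C(7,1) = 7.
Coefficient = C(7,1) · 3^1 = 7 · 3 = 21.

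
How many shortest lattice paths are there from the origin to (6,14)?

Each path is a sequence of 20 steps with 6 rights: C(20,6) = 38760.

38760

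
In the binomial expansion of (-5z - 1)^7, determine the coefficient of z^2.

-525

The general term is C(7,j)·(-5z)^j·(-1)^(7-j); the z^2 term has j = 2.
C(7,2) = 21.
Coefficient = C(7,2) · (-5)^2 · (-1)^5 = 21 · 25 · (-1) = -525.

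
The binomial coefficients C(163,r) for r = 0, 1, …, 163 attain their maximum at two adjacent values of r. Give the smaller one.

For odd n = 163, C(163,r) peaks at r = (n−1)/2 and (n+1)/2; the smaller is 81.

81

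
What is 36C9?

C(36,9) = (36·35·34·33·32·31·30·29·28) / 9! = 34162713446400 / 362880 = 94143280.

94143280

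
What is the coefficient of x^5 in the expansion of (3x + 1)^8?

The general term is C(8,j)·(3x)^j·(1)^(8-j); the x^5 term has j = 5.
C(8,5) = 56.
Coefficient = C(8,5) · 3^5 = 56 · 243 = 13608.

13608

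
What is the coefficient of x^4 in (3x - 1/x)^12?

3247695

General term: C(12,j)·(3x)^j·(-1/x)^(12-j), with x-exponent 1j − 1(12−j) = 2j − 12.
Set 2j − 12 = 4: j = 8.
C(12,8) = 495; 3^8 = 6561; (-1)^4 = 1.
Coefficient = 495 · 6561 · 1 = 3247695.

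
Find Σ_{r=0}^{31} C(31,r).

2147483648

The entries of row 31 sum to 2^31 = 2147483648.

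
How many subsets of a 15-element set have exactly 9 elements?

Choose the 9 positions: C(15,9) = 5005.

5005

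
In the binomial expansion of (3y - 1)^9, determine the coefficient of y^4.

-10206

The general term is C(9,j)·(3y)^j·(-1)^(9-j); the y^4 term has j = 4.
C(9,4) = 126.
Coefficient = C(9,4) · 3^4 · (-1)^5 = 126 · 81 · (-1) = -10206.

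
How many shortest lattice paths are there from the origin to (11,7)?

31824

Each path is a sequence of 18 steps with 11 rights: C(18,11) = 31824.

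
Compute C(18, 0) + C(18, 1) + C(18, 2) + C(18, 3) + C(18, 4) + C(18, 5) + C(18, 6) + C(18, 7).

63004

1 + 18 + 153 + 816 + 3060 + 8568 + 18564 + 31824 = 63004.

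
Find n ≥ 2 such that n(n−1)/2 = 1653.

58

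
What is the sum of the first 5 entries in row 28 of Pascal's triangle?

1 + 28 + 378 + 3276 + 20475 = 24158.

24158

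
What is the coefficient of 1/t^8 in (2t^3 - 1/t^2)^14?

16016

General term: C(14,j)·(2t^3)^j·(-1/t^2)^(14-j), with t-exponent 3j − 2(14−j) = 5j − 28.
Set 5j − 28 = -8: j = 4.
C(14,4) = 1001; 2^4 = 16; (-1)^10 = 1.
Coefficient = 1001 · 16 · 1 = 16016.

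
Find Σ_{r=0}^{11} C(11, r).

The entries of row 11 sum to 2^11 = 2048.

2048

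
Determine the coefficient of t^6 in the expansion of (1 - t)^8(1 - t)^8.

8008

Coefficient of t^6 = Σ_{j} C(8,j)·(-1)^j·C(8,6-j)·(-1)^(6-j) for j from 0 to 6.
= 28 + 448 + 1960 + 3136 + 1960 + 448 + 28 = 8008.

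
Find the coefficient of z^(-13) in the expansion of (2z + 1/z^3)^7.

84

General term: C(7,j)·(2z)^j·(1/z^3)^(7-j), with z-exponent 1j − 3(7−j) = 4j − 21.
Set 4j − 21 = -13: j = 2.
C(7,2) = 21; 2^2 = 4; 1^5 = 1.
Coefficient = 21 · 4 · 1 = 84.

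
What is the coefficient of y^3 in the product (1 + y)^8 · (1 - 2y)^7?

Coefficient of y^3 = Σ_{j} C(8,j)·1^j·C(7,3-j)·(-2)^(3-j) for j from 0 to 3.
= (-280) + 672 + (-392) + 56 = 56.

56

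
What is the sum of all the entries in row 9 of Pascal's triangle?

The entries of row 9 sum to 2^9 = 512.

512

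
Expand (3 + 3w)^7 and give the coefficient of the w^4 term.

The general term is C(7,j)·(3)^j·(3w)^(7-j); the w^4 term has j = 3.
C(7,3) = 35.
Coefficient = C(7,3) · 3^3 · 3^4 = 35 · 27 · 81 = 76545.

76545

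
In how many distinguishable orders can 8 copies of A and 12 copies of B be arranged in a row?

125970

Choose positions for the A's: C(20,8) = 125970.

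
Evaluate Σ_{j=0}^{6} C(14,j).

6476

1 + 14 + 91 + 364 + 1001 + 2002 + 3003 = 6476.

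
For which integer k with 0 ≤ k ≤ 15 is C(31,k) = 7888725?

C(31,k) increases on 0 ≤ k ≤ 15. C(31,7) = 2629575 and C(31,8) = 7888725, so k = 8.

8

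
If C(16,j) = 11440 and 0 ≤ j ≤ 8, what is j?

C(16,j) increases on 0 ≤ j ≤ 8. C(16,6) = 8008 and C(16,7) = 11440, so j = 7.

7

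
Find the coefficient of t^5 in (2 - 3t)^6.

-2916

The general term is C(6,j)·(2)^j·(-3t)^(6-j); the t^5 term has j = 1.
C(6,1) = 6.
Coefficient = C(6,1) · 2^1 · (-3)^5 = 6 · 2 · (-243) = -2916.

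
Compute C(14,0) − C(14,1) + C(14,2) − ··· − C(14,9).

The partial alternating sum Σ_{k=0}^{9} (−1)^k C(14,k) = (−1)^9 C(13,9) = -715.

-715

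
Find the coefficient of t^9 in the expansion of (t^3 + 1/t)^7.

35

General term: C(7,j)·(t^3)^j·(1/t)^(7-j), with t-exponent 3j − 1(7−j) = 4j − 7.
Set 4j − 7 = 9: j = 4.
C(7,4) = 35; 1^4 = 1; 1^3 = 1.
Coefficient = 35 · 1 · 1 = 35.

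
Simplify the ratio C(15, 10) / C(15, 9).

3/5

C(n,k+1)/C(n,k) = (n−k)/(k+1) = (15−9)/(9+1) = 6/10 = 3/5.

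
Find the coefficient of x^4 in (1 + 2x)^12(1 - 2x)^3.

Coefficient of x^4 = Σ_{j} C(12,j)·2^j·C(3,4-j)·(-2)^(4-j) for j from 1 to 4.
= (-192) + 3168 + (-10560) + 7920 = 336.

336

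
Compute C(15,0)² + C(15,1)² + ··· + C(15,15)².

155117520

Σ C(15,k)² is the coefficient of x^15 in (1+x)^15(1+x)^15 = (1+x)^30, i.e. C(30,15) = 155117520.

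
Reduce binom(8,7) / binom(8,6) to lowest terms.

C(n,k+1)/C(n,k) = (n−k)/(k+1) = (8−6)/(6+1) = 2/7.

2/7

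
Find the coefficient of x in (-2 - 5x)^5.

The general term is C(5,j)·(-2)^j·(-5x)^(5-j); the x^1 term has j = 4.
C(5,4) = 5.
Coefficient = C(5,4) · (-2)^4 · (-5)^1 = 5 · 16 · (-5) = -400.

-400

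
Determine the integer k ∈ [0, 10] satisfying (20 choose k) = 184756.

C(20,k) increases on 0 ≤ k ≤ 10. C(20,9) = 167960 and C(20,10) = 184756, so k = 10.

10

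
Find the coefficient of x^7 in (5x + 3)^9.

25312500

The general term is C(9,j)·(5x)^j·(3)^(9-j); the x^7 term has j = 7.
C(9,7) = 36.
Coefficient = C(9,7) · 5^7 · 3^2 = 36 · 78125 · 9 = 25312500.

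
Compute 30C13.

C(30,13) = (30·29·28·27·26·25·24·23·22·21·20·19·18) / 13! = 745747076954880000 / 6227020800 = 119759850.

119759850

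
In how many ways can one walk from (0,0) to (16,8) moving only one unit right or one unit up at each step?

Each path is a sequence of 24 steps with 16 rights: C(24,16) = 735471.

735471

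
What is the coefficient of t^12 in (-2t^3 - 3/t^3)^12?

General term: C(12,j)·(-2t^3)^j·(-3/t^3)^(12-j), with t-exponent 3j − 3(12−j) = 6j − 36.
Set 6j − 36 = 12: j = 8.
C(12,8) = 495; (-2)^8 = 256; (-3)^4 = 81.
Coefficient = 495 · 256 · 81 = 10264320.

10264320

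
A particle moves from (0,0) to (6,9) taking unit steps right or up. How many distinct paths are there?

Each path is a sequence of 15 steps with 6 rights: C(15,6) = 5005.

5005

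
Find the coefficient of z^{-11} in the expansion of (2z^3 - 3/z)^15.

General term: C(15,j)·(2z^3)^j·(-3/z)^(15-j), with z-exponent 3j − 1(15−j) = 4j − 15.
Set 4j − 15 = -11: j = 1.
C(15,1) = 15; 2^1 = 2; (-3)^14 = 4782969.
Coefficient = 15 · 2 · 4782969 = 143489070.

143489070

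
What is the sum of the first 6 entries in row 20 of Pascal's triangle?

1 + 20 + 190 + 1140 + 4845 + 15504 = 21700.

21700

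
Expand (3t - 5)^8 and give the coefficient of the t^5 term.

The general term is C(8,j)·(3t)^j·(-5)^(8-j); the t^5 term has j = 5.
C(8,5) = 56.
Coefficient = C(8,5) · 3^5 · (-5)^3 = 56 · 243 · (-125) = -1701000.

-1701000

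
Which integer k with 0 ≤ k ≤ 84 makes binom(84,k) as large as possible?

42

C(84,k) is maximized at k = 84/2 = 42.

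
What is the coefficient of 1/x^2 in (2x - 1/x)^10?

3360

General term: C(10,j)·(2x)^j·(-1/x)^(10-j), with x-exponent 1j − 1(10−j) = 2j − 10.
Set 2j − 10 = -2: j = 4.
C(10,4) = 210; 2^4 = 16; (-1)^6 = 1.
Coefficient = 210 · 16 · 1 = 3360.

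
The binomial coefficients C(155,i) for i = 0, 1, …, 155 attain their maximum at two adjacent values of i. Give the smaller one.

For odd n = 155, C(155,i) peaks at i = (n−1)/2 and (n+1)/2; the smaller is 77.

77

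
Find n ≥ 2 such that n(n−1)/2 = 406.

29

n(n−1)/2 = 406 ⇒ n(n−1) = 812. Since 29·28 = 812, n = 29.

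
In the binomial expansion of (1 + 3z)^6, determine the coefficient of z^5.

The general term is C(6,j)·(1)^j·(3z)^(6-j); the z^5 term has j = 1.
C(6,1) = 6.
Coefficient = C(6,1) · 3^5 = 6 · 243 = 1458.

1458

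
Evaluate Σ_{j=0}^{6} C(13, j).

4096

1 + 13 + 78 + 286 + 715 + 1287 + 1716 = 4096.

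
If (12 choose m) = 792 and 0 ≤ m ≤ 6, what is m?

5

C(12,m) increases on 0 ≤ m ≤ 6. C(12,4) = 495 and C(12,5) = 792, so m = 5.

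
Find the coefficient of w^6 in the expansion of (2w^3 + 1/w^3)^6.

240

General term: C(6,j)·(2w^3)^j·(1/w^3)^(6-j), with w-exponent 3j − 3(6−j) = 6j − 18.
Set 6j − 18 = 6: j = 4.
C(6,4) = 15; 2^4 = 16; 1^2 = 1.
Coefficient = 15 · 16 · 1 = 240.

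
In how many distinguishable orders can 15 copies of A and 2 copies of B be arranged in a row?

136

Choose positions for the A's: C(17,15) = 136.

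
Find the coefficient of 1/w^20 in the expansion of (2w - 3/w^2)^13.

-55269864

General term: C(13,j)·(2w)^j·(-3/w^2)^(13-j), with w-exponent 1j − 2(13−j) = 3j − 26.
Set 3j − 26 = -20: j = 2.
C(13,2) = 78; 2^2 = 4; (-3)^11 = -177147.
Coefficient = 78 · 4 · (-177147) = -55269864.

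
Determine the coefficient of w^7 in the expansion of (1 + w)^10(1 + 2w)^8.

Coefficient of w^7 = Σ_{j} C(10,j)·1^j·C(8,7-j)·2^(7-j) for j from 0 to 7.
= 1024 + 17920 + 80640 + 134400 + 94080 + 28224 + 3360 + 120 = 359768.

359768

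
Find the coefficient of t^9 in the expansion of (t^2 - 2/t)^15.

-823680

General term: C(15,j)·(t^2)^j·(-2/t)^(15-j), with t-exponent 2j − 1(15−j) = 3j − 15.
Set 3j − 15 = 9: j = 8.
C(15,8) = 6435; 1^8 = 1; (-2)^7 = -128.
Coefficient = 6435 · 1 · (-128) = -823680.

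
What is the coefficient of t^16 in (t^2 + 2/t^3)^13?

General term: C(13,j)·(t^2)^j·(2/t^3)^(13-j), with t-exponent 2j − 3(13−j) = 5j − 39.
Set 5j − 39 = 16: j = 11.
C(13,11) = 78; 1^11 = 1; 2^2 = 4.
Coefficient = 78 · 1 · 4 = 312.

312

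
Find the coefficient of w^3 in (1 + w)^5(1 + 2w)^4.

Coefficient of w^3 = Σ_{j} C(5,j)·1^j·C(4,3-j)·2^(3-j) for j from 0 to 3.
= 32 + 120 + 80 + 10 = 242.

242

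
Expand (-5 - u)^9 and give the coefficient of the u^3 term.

-1312500

The general term is C(9,j)·(-5)^j·(-u)^(9-j); the u^3 term has j = 6.
C(9,6) = 84.
Coefficient = C(9,6) · (-5)^6 · (-1)^3 = 84 · 15625 · (-1) = -1312500.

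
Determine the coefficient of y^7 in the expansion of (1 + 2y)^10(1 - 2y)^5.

Coefficient of y^7 = Σ_{j} C(10,j)·2^j·C(5,7-j)·(-2)^(7-j) for j from 2 to 7.
= (-5760) + 76800 + (-268800) + 322560 + (-134400) + 15360 = 5760.

5760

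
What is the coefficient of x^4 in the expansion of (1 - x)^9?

126

The general term is C(9,j)·(1)^j·(-x)^(9-j); the x^4 term has j = 5.
C(9,5) = 126.
Coefficient = C(9,5) = 126.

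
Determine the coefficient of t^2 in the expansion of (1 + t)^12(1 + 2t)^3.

Coefficient of t^2 = Σ_{j} C(12,j)·1^j·C(3,2-j)·2^(2-j) for j from 0 to 2.
= 12 + 72 + 66 = 150.

150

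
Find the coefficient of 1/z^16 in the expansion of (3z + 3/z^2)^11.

9743085

General term: C(11,j)·(3z)^j·(3/z^2)^(11-j), with z-exponent 1j − 2(11−j) = 3j − 22.
Set 3j − 22 = -16: j = 2.
C(11,2) = 55; 3^2 = 9; 3^9 = 19683.
Coefficient = 55 · 9 · 19683 = 9743085.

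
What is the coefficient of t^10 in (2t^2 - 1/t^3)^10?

General term: C(10,j)·(2t^2)^j·(-1/t^3)^(10-j), with t-exponent 2j − 3(10−j) = 5j − 30.
Set 5j − 30 = 10: j = 8.
C(10,8) = 45; 2^8 = 256; (-1)^2 = 1.
Coefficient = 45 · 256 · 1 = 11520.

11520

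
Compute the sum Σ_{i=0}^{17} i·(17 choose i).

1114112

Since i·C(17,i) = 17·C(16,i−1), the sum is 17·2^16 = 17·65536 = 1114112.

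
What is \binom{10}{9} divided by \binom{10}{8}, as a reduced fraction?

C(n,k+1)/C(n,k) = (n−k)/(k+1) = (10−8)/(8+1) = 2/9.

2/9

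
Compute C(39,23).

C(39,23) = C(39,16) by symmetry.
C(39,16) = (39·38·37·36·35·34·33·32·31·30·29·28·27·26·25·24) / 16! = 789024790105300869120000 / 20922789888000 = 37711260990.

37711260990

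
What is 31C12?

C(31,12) = (31·30·29·28·27·26·25·24·23·22·21·20) / 12! = 67596957267840000 / 479001600 = 141120525.

141120525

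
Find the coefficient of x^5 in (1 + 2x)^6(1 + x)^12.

Coefficient of x^5 = Σ_{j} C(6,j)·2^j·C(12,5-j)·1^(5-j) for j from 0 to 5.
= 792 + 5940 + 13200 + 10560 + 2880 + 192 = 33564.

33564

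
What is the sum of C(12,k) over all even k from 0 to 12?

2048

Even-k terms of row 12 sum to 2^11 = 2048.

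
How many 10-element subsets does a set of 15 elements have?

C(15,10) = C(15,5) by symmetry.
C(15,5) = (15·14·13·12·11) / 5! = 360360 / 120 = 3003.

3003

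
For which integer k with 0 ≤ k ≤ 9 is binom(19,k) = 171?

C(19,k) increases on 0 ≤ k ≤ 9. C(19,1) = 19 and C(19,2) = 171, so k = 2.

2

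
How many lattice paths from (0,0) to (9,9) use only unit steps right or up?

Each path is a sequence of 18 steps with 9 rights: C(18,9) = 48620.

48620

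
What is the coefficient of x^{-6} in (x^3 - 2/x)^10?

-5120

General term: C(10,j)·(x^3)^j·(-2/x)^(10-j), with x-exponent 3j − 1(10−j) = 4j − 10.
Set 4j − 10 = -6: j = 1.
C(10,1) = 10; 1^1 = 1; (-2)^9 = -512.
Coefficient = 10 · 1 · (-512) = -5120.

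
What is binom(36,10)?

C(36,10) = (36·35·34·33·32·31·30·29·28·27) / 10! = 922393263052800 / 3628800 = 254186856.

254186856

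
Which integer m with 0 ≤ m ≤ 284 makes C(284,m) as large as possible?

C(284,m) is maximized at m = 284/2 = 142.

142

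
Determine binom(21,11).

C(21,11) = C(21,10) by symmetry.
C(21,10) = (21·20·19·18·17·16·15·14·13·12) / 10! = 1279935820800 / 3628800 = 352716.

352716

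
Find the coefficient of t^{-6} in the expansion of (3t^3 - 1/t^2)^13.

-57915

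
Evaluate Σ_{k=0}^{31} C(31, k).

2147483648

The entries of row 31 sum to 2^31 = 2147483648.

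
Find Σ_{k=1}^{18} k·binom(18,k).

Differentiating (1+x)^18 and setting x=1: Σ k·C(18,k) = 18·2^17 = 2359296.

2359296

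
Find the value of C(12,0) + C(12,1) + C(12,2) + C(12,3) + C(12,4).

1 + 12 + 66 + 220 + 495 = 794.

794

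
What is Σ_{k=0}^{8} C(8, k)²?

By Vandermonde's identity, Σ C(8,k)² = C(16,8) = 12870.

12870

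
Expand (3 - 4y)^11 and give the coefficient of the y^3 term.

-69284160

The general term is C(11,j)·(3)^j·(-4y)^(11-j); the y^3 term has j = 8.
C(11,8) = 165.
Coefficient = C(11,8) · 3^8 · (-4)^3 = 165 · 6561 · (-64) = -69284160.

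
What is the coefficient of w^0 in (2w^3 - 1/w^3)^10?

General term: C(10,j)·(2w^3)^j·(-1/w^3)^(10-j), with w-exponent 3j − 3(10−j) = 6j − 30.
Set 6j − 30 = 0: j = 5.
C(10,5) = 252; 2^5 = 32; (-1)^5 = -1.
Coefficient = 252 · 32 · (-1) = -8064.

-8064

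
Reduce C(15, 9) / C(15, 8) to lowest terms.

7/9

C(n,k+1)/C(n,k) = (n−k)/(k+1) = (15−8)/(8+1) = 7/9.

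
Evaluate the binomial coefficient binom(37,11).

854992152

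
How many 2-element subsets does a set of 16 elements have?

C(16,2) = (16·15) / 2! = 240 / 2 = 120.

120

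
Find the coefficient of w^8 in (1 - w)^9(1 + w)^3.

Coefficient of w^8 = Σ_{j} C(9,j)·(-1)^j·C(3,8-j)·1^(8-j) for j from 5 to 8.
= (-126) + 252 + (-108) + 9 = 27.

27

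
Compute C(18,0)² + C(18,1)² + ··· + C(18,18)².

Σ C(18,r)² is the coefficient of x^18 in (1+x)^18(1+x)^18 = (1+x)^36, i.e. C(36,18) = 9075135300.

9075135300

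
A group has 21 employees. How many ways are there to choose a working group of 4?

5985

This is C(21,4) = 5985.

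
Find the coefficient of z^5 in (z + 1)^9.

The general term is C(9,j)·(z)^j·(1)^(9-j); the z^5 term has j = 5.
C(9,5) = 126.
Coefficient = C(9,5) = 126.

126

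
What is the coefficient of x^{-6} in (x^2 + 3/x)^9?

59049

General term: C(9,j)·(x^2)^j·(3/x)^(9-j), with x-exponent 2j − 1(9−j) = 3j − 9.
Set 3j − 9 = -6: j = 1.
C(9,1) = 9; 1^1 = 1; 3^8 = 6561.
Coefficient = 9 · 1 · 6561 = 59049.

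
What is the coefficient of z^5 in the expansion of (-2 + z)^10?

-8064

The general term is C(10,j)·(-2)^j·(z)^(10-j); the z^5 term has j = 5.
C(10,5) = 252.
Coefficient = C(10,5) · (-2)^5 = 252 · (-32) = -8064.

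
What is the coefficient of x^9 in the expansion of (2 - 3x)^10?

-393660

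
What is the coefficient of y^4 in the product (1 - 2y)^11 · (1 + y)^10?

-450

Coefficient of y^4 = Σ_{j} C(11,j)·(-2)^j·C(10,4-j)·1^(4-j) for j from 0 to 4.
= 210 + (-2640) + 9900 + (-13200) + 5280 = -450.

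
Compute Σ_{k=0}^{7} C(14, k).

9908

1 + 14 + 91 + 364 + 1001 + 2002 + 3003 + 3432 = 9908.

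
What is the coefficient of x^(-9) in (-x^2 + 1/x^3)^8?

General term: C(8,j)·(-x^2)^j·(1/x^3)^(8-j), with x-exponent 2j − 3(8−j) = 5j − 24.
Set 5j − 24 = -9: j = 3.
C(8,3) = 56; (-1)^3 = -1; 1^5 = 1.
Coefficient = 56 · (-1) · 1 = -56.

-56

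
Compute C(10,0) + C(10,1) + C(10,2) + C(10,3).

1 + 10 + 45 + 120 = 176.

176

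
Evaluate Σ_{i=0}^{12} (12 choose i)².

2704156

Σ C(12,i)² is the coefficient of x^12 in (1+x)^12(1+x)^12 = (1+x)^24, i.e. C(24,12) = 2704156.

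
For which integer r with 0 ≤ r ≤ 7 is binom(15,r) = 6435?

C(15,r) increases on 0 ≤ r ≤ 7. C(15,6) = 5005 and C(15,7) = 6435, so r = 7.

7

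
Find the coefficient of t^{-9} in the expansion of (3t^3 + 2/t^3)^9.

General term: C(9,j)·(3t^3)^j·(2/t^3)^(9-j), with t-exponent 3j − 3(9−j) = 6j − 27.
Set 6j − 27 = -9: j = 3.
C(9,3) = 84; 3^3 = 27; 2^6 = 64.
Coefficient = 84 · 27 · 64 = 145152.

145152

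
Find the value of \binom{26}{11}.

7726160

C(26,11) = (26·25·24·23·22·21·20·19·18·17·16) / 11! = 308403583488000 / 39916800 = 7726160.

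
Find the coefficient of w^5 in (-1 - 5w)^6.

18750

The general term is C(6,j)·(-1)^j·(-5w)^(6-j); the w^5 term has j = 1.
C(6,1) = 6.
Coefficient = C(6,1) · (-1)^1 · (-5)^5 = 6 · (-1) · (-3125) = 18750.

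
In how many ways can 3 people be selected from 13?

This is C(13,3) = 286.

286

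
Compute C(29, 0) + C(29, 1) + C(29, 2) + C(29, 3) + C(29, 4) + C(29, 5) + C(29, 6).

621616

1 + 29 + 406 + 3654 + 23751 + 118755 + 475020 = 621616.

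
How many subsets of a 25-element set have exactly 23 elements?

Choose the 23 positions: C(25,23) = 300.

300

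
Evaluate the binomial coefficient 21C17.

C(21,17) = C(21,4) by symmetry.
C(21,4) = (21·20·19·18) / 4! = 143640 / 24 = 5985.

5985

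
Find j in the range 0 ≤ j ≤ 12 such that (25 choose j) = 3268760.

10

C(25,j) increases on 0 ≤ j ≤ 12. C(25,9) = 2042975 and C(25,10) = 3268760, so j = 10.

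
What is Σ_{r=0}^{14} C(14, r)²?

By Vandermonde's identity, Σ C(14,r)² = C(28,14) = 40116600.

40116600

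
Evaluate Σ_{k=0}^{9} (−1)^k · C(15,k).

-2002

The partial alternating sum Σ_{k=0}^{9} (−1)^k C(15,k) = (−1)^9 C(14,9) = -2002.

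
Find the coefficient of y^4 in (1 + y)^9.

126

The general term is C(9,j)·(1)^j·(y)^(9-j); the y^4 term has j = 5.
C(9,5) = 126.
Coefficient = C(9,5) = 126.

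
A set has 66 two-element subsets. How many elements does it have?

12

n(n−1)/2 = 66 ⇒ n(n−1) = 132. Since 12·11 = 132, n = 12.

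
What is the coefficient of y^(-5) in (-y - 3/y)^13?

General term: C(13,j)·(-y)^j·(-3/y)^(13-j), with y-exponent 1j − 1(13−j) = 2j − 13.
Set 2j − 13 = -5: j = 4.
C(13,4) = 715; (-1)^4 = 1; (-3)^9 = -19683.
Coefficient = 715 · 1 · (-19683) = -14073345.

-14073345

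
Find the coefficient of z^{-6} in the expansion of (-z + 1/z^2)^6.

15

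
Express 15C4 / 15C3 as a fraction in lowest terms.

3

C(n,k+1)/C(n,k) = (n−k)/(k+1) = (15−3)/(3+1) = 12/4 = 3.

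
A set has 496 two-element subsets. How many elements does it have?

n(n−1)/2 = 496 ⇒ n(n−1) = 992. Since 32·31 = 992, n = 32.

32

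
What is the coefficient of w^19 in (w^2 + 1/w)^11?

General term: C(11,j)·(w^2)^j·(1/w)^(11-j), with w-exponent 2j − 1(11−j) = 3j − 11.
Set 3j − 11 = 19: j = 10.
C(11,10) = 11; 1^10 = 1; 1^1 = 1.
Coefficient = 11 · 1 · 1 = 11.

11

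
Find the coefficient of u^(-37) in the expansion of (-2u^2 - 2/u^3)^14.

General term: C(14,j)·(-2u^2)^j·(-2/u^3)^(14-j), with u-exponent 2j − 3(14−j) = 5j − 42.
Set 5j − 42 = -37: j = 1.
C(14,1) = 14; (-2)^1 = -2; (-2)^13 = -8192.
Coefficient = 14 · (-2) · (-8192) = 229376.

229376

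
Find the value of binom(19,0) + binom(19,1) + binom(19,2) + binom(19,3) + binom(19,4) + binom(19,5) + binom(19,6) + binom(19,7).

94184

1 + 19 + 171 + 969 + 3876 + 11628 + 27132 + 50388 = 94184.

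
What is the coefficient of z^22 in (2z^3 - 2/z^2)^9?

-4608

General term: C(9,j)·(2z^3)^j·(-2/z^2)^(9-j), with z-exponent 3j − 2(9−j) = 5j − 18.
Set 5j − 18 = 22: j = 8.
C(9,8) = 9; 2^8 = 256; (-2)^1 = -2.
Coefficient = 9 · 256 · (-2) = -4608.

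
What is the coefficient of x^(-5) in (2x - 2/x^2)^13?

14057472

General term: C(13,j)·(2x)^j·(-2/x^2)^(13-j), with x-exponent 1j − 2(13−j) = 3j − 26.
Set 3j − 26 = -5: j = 7.
C(13,7) = 1716; 2^7 = 128; (-2)^6 = 64.
Coefficient = 1716 · 128 · 64 = 14057472.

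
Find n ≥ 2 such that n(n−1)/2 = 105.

15

n(n−1)/2 = 105 ⇒ n(n−1) = 210. Since 15·14 = 210, n = 15.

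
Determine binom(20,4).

4845

C(20,4) = (20·19·18·17) / 4! = 116280 / 24 = 4845.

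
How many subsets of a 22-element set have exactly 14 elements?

319770

Choose the 14 positions: C(22,14) = 319770.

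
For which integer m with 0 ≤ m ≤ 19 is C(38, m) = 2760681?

6

C(38,m) increases on 0 ≤ m ≤ 19. C(38,5) = 501942 and C(38,6) = 2760681, so m = 6.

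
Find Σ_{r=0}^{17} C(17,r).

131072

Setting x = 1 in (1+x)^17 gives Σ C(17,r) = 2^17 = 131072.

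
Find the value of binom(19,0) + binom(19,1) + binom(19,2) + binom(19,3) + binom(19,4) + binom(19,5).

16664

1 + 19 + 171 + 969 + 3876 + 11628 = 16664.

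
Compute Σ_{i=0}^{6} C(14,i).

6476

1 + 14 + 91 + 364 + 1001 + 2002 + 3003 = 6476.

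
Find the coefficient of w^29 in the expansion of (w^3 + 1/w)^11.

11

General term: C(11,j)·(w^3)^j·(1/w)^(11-j), with w-exponent 3j − 1(11−j) = 4j − 11.
Set 4j − 11 = 29: j = 10.
C(11,10) = 11; 1^10 = 1; 1^1 = 1.
Coefficient = 11 · 1 · 1 = 11.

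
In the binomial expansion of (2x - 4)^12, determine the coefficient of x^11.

-98304

The general term is C(12,j)·(2x)^j·(-4)^(12-j); the x^11 term has j = 11.
C(12,11) = 12.
Coefficient = C(12,11) · 2^11 · (-4)^1 = 12 · 2048 · (-4) = -98304.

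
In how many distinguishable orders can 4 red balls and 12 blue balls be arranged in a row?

1820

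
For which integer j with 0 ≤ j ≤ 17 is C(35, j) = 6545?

C(35,j) increases on 0 ≤ j ≤ 17. C(35,2) = 595 and C(35,3) = 6545, so j = 3.

3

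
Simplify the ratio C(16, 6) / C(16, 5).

11/6

C(n,k+1)/C(n,k) = (n−k)/(k+1) = (16−5)/(5+1) = 11/6.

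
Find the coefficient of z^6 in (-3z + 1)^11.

The general term is C(11,j)·(-3z)^j·(1)^(11-j); the z^6 term has j = 6.
C(11,6) = 462.
Coefficient = C(11,6) · (-3)^6 = 462 · 729 = 336798.

336798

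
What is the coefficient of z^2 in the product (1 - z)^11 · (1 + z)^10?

Coefficient of z^2 = Σ_{j} C(11,j)·(-1)^j·C(10,2-j)·1^(2-j) for j from 0 to 2.
= 45 + (-110) + 55 = -10.

-10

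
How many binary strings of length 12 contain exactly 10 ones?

66

Choose the 10 positions: C(12,10) = 66.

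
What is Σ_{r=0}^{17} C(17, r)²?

By Vandermonde's identity, Σ C(17,r)² = C(34,17) = 2333606220.

2333606220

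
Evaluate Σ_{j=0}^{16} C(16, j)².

By Vandermonde's identity, Σ C(16,j)² = C(32,16) = 601080390.

601080390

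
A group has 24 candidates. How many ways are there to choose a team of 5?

This is C(24,5) = 42504.

42504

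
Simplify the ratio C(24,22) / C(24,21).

3/22

C(n,k+1)/C(n,k) = (n−k)/(k+1) = (24−21)/(21+1) = 3/22.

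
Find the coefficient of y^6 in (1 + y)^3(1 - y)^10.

Coefficient of y^6 = Σ_{j} C(3,j)·1^j·C(10,6-j)·(-1)^(6-j) for j from 0 to 3.
= 210 + (-756) + 630 + (-120) = -36.

-36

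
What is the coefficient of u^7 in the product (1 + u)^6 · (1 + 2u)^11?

Coefficient of u^7 = Σ_{j} C(6,j)·1^j·C(11,7-j)·2^(7-j) for j from 0 to 6.
= 42240 + 177408 + 221760 + 105600 + 19800 + 1320 + 22 = 568150.

568150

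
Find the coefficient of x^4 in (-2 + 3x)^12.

The general term is C(12,j)·(-2)^j·(3x)^(12-j); the x^4 term has j = 8.
C(12,8) = 495.
Coefficient = C(12,8) · (-2)^8 · 3^4 = 495 · 256 · 81 = 10264320.

10264320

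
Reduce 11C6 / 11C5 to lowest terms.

1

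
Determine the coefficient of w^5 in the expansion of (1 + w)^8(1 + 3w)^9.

Coefficient of w^5 = Σ_{j} C(8,j)·1^j·C(9,5-j)·3^(5-j) for j from 0 to 5.
= 30618 + 81648 + 63504 + 18144 + 1890 + 56 = 195860.

195860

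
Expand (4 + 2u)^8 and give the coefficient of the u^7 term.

4096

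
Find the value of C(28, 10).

13123110

C(28,10) = (28·27·26·25·24·23·22·21·20·19) / 10! = 47621141568000 / 3628800 = 13123110.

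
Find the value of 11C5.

462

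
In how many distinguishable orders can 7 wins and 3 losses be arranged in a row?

Choose positions for the wins: C(10,7) = 120.

120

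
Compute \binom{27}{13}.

20058300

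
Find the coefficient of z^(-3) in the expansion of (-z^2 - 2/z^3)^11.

-14784

General term: C(11,j)·(-z^2)^j·(-2/z^3)^(11-j), with z-exponent 2j − 3(11−j) = 5j − 33.
Set 5j − 33 = -3: j = 6.
C(11,6) = 462; (-1)^6 = 1; (-2)^5 = -32.
Coefficient = 462 · 1 · (-32) = -14784.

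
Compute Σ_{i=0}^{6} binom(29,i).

621616

1 + 29 + 406 + 3654 + 23751 + 118755 + 475020 = 621616.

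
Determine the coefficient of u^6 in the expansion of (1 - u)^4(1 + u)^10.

27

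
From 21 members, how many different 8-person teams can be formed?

203490

This is C(21,8) = 203490.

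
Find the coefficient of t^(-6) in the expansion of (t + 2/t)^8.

General term: C(8,j)·(t)^j·(2/t)^(8-j), with t-exponent 1j − 1(8−j) = 2j − 8.
Set 2j − 8 = -6: j = 1.
C(8,1) = 8; 1^1 = 1; 2^7 = 128.
Coefficient = 8 · 1 · 128 = 1024.

1024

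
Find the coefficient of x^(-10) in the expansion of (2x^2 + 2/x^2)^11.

337920

General term: C(11,j)·(2x^2)^j·(2/x^2)^(11-j), with x-exponent 2j − 2(11−j) = 4j − 22.
Set 4j − 22 = -10: j = 3.
C(11,3) = 165; 2^3 = 8; 2^8 = 256.
Coefficient = 165 · 8 · 256 = 337920.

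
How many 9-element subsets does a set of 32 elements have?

C(32,9) = (32·31·30·29·28·27·26·25·24) / 9! = 10178348544000 / 362880 = 28048800.

28048800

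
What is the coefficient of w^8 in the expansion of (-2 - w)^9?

-18

The general term is C(9,j)·(-2)^j·(-w)^(9-j); the w^8 term has j = 1.
C(9,1) = 9.
Coefficient = C(9,1) · (-2)^1 = 9 · (-2) = -18.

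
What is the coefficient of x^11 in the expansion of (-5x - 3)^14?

The general term is C(14,j)·(-5x)^j·(-3)^(14-j); the x^11 term has j = 11.
C(14,11) = 364.
Coefficient = C(14,11) · (-5)^11 · (-3)^3 = 364 · (-48828125) · (-27) = 479882812500.

479882812500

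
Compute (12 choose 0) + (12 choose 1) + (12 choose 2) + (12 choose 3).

299

1 + 12 + 66 + 220 = 299.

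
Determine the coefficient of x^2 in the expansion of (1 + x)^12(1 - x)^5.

16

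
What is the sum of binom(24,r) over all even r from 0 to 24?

Half of (1+1)^24 + (1−1)^24 gives the even-index sum: 2^23 = 8388608.

8388608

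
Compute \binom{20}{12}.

125970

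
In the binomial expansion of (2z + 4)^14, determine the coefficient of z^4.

The general term is C(14,j)·(2z)^j·(4)^(14-j); the z^4 term has j = 4.
C(14,4) = 1001.
Coefficient = C(14,4) · 2^4 · 4^10 = 1001 · 16 · 1048576 = 16793993216.

16793993216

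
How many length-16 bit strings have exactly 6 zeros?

8008

Choose the 6 positions: C(16,6) = 8008.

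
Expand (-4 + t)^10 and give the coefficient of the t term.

-2621440

The general term is C(10,j)·(-4)^j·(t)^(10-j); the t^1 term has j = 9.
C(10,9) = 10.
Coefficient = C(10,9) · (-4)^9 = 10 · (-262144) = -2621440.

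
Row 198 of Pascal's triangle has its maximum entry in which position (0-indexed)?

C(198,r) is maximized at r = 198/2 = 99.

99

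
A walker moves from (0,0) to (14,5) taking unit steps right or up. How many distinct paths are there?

11628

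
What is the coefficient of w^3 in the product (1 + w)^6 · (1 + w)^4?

120

(1 + w)^6(1 + w)^4 = (1 + w)^10, so the coefficient of w^3 is C(10,3)·1^3 = 120·1 = 120.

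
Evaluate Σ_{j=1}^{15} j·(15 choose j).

Differentiating (1+x)^15 and setting x=1: Σ j·C(15,j) = 15·2^14 = 245760.

245760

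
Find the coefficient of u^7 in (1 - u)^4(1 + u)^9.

36

Coefficient of u^7 = Σ_{j} C(4,j)·(-1)^j·C(9,7-j)·1^(7-j) for j from 0 to 4.
= 36 + (-336) + 756 + (-504) + 84 = 36.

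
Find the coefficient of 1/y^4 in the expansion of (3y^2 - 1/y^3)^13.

General term: C(13,j)·(3y^2)^j·(-1/y^3)^(13-j), with y-exponent 2j − 3(13−j) = 5j − 39.
Set 5j − 39 = -4: j = 7.
C(13,7) = 1716; 3^7 = 2187; (-1)^6 = 1.
Coefficient = 1716 · 2187 · 1 = 3752892.

3752892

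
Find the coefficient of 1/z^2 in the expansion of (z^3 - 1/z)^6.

-6

General term: C(6,j)·(z^3)^j·(-1/z)^(6-j), with z-exponent 3j − 1(6−j) = 4j − 6.
Set 4j − 6 = -2: j = 1.
C(6,1) = 6; 1^1 = 1; (-1)^5 = -1.
Coefficient = 6 · 1 · (-1) = -6.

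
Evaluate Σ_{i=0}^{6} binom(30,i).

1 + 30 + 435 + 4060 + 27405 + 142506 + 593775 = 768212.

768212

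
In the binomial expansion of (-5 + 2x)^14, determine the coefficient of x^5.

The general term is C(14,j)·(-5)^j·(2x)^(14-j); the x^5 term has j = 9.
C(14,9) = 2002.
Coefficient = C(14,9) · (-5)^9 · 2^5 = 2002 · (-1953125) · 32 = -125125000000.

-125125000000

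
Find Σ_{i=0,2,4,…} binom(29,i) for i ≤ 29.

268435456

Half of (1+1)^29 + (1−1)^29 gives the even-index sum: 2^28 = 268435456.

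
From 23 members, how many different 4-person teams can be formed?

This is C(23,4) = 8855.

8855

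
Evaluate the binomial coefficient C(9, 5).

126

C(9,5) = C(9,4) by symmetry.
C(9,4) = (9·8·7·6) / 4! = 3024 / 24 = 126.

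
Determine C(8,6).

28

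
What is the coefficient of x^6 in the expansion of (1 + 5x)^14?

46921875

The general term is C(14,j)·(1)^j·(5x)^(14-j); the x^6 term has j = 8.
C(14,8) = 3003.
Coefficient = C(14,8) · 5^6 = 3003 · 15625 = 46921875.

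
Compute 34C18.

2203961430

C(34,18) = C(34,16) by symmetry.
C(34,16) = (34·33·32·31·30·29·28·27·26·25·24·23·22·21·20·19) / 16! = 46113021921146019840000 / 20922789888000 = 2203961430.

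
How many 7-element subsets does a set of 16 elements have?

11440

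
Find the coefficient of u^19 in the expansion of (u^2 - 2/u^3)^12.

-24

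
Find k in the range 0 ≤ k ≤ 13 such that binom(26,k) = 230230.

6

C(26,k) increases on 0 ≤ k ≤ 13. C(26,5) = 65780 and C(26,6) = 230230, so k = 6.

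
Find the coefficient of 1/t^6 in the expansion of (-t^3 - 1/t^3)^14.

3003

General term: C(14,j)·(-t^3)^j·(-1/t^3)^(14-j), with t-exponent 3j − 3(14−j) = 6j − 42.
Set 6j − 42 = -6: j = 6.
C(14,6) = 3003; (-1)^6 = 1; (-1)^8 = 1.
Coefficient = 3003 · 1 · 1 = 3003.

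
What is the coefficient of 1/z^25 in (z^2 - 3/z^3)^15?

General term: C(15,j)·(z^2)^j·(-3/z^3)^(15-j), with z-exponent 2j − 3(15−j) = 5j − 45.
Set 5j − 45 = -25: j = 4.
C(15,4) = 1365; 1^4 = 1; (-3)^11 = -177147.
Coefficient = 1365 · 1 · (-177147) = -241805655.

-241805655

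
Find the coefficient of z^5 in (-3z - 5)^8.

The general term is C(8,j)·(-3z)^j·(-5)^(8-j); the z^5 term has j = 5.
C(8,5) = 56.
Coefficient = C(8,5) · (-3)^5 · (-5)^3 = 56 · (-243) · (-125) = 1701000.

1701000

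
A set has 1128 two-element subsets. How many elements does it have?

48

n(n−1)/2 = 1128 ⇒ n(n−1) = 2256. Since 48·47 = 2256, n = 48.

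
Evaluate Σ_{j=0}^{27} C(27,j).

Setting x = 1 in (1+x)^27 gives Σ C(27,j) = 2^27 = 134217728.

134217728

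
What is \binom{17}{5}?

6188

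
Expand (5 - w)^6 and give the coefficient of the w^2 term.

9375

The general term is C(6,j)·(5)^j·(-w)^(6-j); the w^2 term has j = 4.
C(6,4) = 15.
Coefficient = C(6,4) · 5^4 = 15 · 625 = 9375.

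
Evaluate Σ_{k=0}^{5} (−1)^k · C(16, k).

-3003

The partial alternating sum Σ_{k=0}^{5} (−1)^k C(16,k) = (−1)^5 C(15,5) = -3003.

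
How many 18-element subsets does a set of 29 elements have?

C(29,18) = C(29,11) by symmetry.
C(29,11) = (29·28·27·26·25·24·23·22·21·20·19) / 11! = 1381013105472000 / 39916800 = 34597290.

34597290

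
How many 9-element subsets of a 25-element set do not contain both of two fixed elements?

1797818

All 9-subsets: C(25,9) = 2042975. Those containing both fixed elements: C(23,7) = 245157.
2042975 − 245157 = 1797818.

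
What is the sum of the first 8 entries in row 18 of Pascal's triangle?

63004

1 + 18 + 153 + 816 + 3060 + 8568 + 18564 + 31824 = 63004.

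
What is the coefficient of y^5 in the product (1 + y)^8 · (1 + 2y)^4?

2984

Coefficient of y^5 = Σ_{j} C(8,j)·1^j·C(4,5-j)·2^(5-j) for j from 1 to 5.
= 128 + 896 + 1344 + 560 + 56 = 2984.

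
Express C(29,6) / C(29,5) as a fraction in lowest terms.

4

C(n,k+1)/C(n,k) = (n−k)/(k+1) = (29−5)/(5+1) = 24/6 = 4.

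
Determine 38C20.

C(38,20) = C(38,18) by symmetry.
C(38,18) = (38·37·36·35·34·33·32·31·30·29·28·27·26·25·24·23·22·21) / 18! = 214978908196382744494080000 / 6402373705728000 = 33578000610.

33578000610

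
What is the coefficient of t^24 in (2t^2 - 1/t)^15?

General term: C(15,j)·(2t^2)^j·(-1/t)^(15-j), with t-exponent 2j − 1(15−j) = 3j − 15.
Set 3j − 15 = 24: j = 13.
C(15,13) = 105; 2^13 = 8192; (-1)^2 = 1.
Coefficient = 105 · 8192 · 1 = 860160.

860160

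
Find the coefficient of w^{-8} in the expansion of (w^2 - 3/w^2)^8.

20412

General term: C(8,j)·(w^2)^j·(-3/w^2)^(8-j), with w-exponent 2j − 2(8−j) = 4j − 16.
Set 4j − 16 = -8: j = 2.
C(8,2) = 28; 1^2 = 1; (-3)^6 = 729.
Coefficient = 28 · 1 · 729 = 20412.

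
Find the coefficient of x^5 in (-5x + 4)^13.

-263577600000

The general term is C(13,j)·(-5x)^j·(4)^(13-j); the x^5 term has j = 5.
C(13,5) = 1287.
Coefficient = C(13,5) · (-5)^5 · 4^8 = 1287 · (-3125) · 65536 = -263577600000.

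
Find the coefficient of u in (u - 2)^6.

The general term is C(6,j)·(u)^j·(-2)^(6-j); the u^1 term has j = 1.
C(6,1) = 6.
Coefficient = C(6,1) · (-2)^5 = 6 · (-32) = -192.

-192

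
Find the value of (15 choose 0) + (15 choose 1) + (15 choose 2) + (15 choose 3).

576

1 + 15 + 105 + 455 = 576.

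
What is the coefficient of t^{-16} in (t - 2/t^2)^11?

-28160

General term: C(11,j)·(t)^j·(-2/t^2)^(11-j), with t-exponent 1j − 2(11−j) = 3j − 22.
Set 3j − 22 = -16: j = 2.
C(11,2) = 55; 1^2 = 1; (-2)^9 = -512.
Coefficient = 55 · 1 · (-512) = -28160.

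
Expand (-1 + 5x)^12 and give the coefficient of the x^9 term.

-429687500

The general term is C(12,j)·(-1)^j·(5x)^(12-j); the x^9 term has j = 3.
C(12,3) = 220.
Coefficient = C(12,3) · (-1)^3 · 5^9 = 220 · (-1) · 1953125 = -429687500.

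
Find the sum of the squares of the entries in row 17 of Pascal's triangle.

By Vandermonde's identity, Σ C(17,r)² = C(34,17) = 2333606220.

2333606220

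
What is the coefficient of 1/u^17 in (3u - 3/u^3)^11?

-58458510

General term: C(11,j)·(3u)^j·(-3/u^3)^(11-j), with u-exponent 1j − 3(11−j) = 4j − 33.
Set 4j − 33 = -17: j = 4.
C(11,4) = 330; 3^4 = 81; (-3)^7 = -2187.
Coefficient = 330 · 81 · (-2187) = -58458510.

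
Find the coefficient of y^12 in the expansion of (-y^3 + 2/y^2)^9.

General term: C(9,j)·(-y^3)^j·(2/y^2)^(9-j), with y-exponent 3j − 2(9−j) = 5j − 18.
Set 5j − 18 = 12: j = 6.
C(9,6) = 84; (-1)^6 = 1; 2^3 = 8.
Coefficient = 84 · 1 · 8 = 672.

672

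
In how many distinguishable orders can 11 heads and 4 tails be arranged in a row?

Choose positions for the heads: C(15,11) = 1365.

1365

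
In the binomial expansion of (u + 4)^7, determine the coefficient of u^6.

28

The general term is C(7,j)·(u)^j·(4)^(7-j); the u^6 term has j = 6.
C(7,6) = 7.
Coefficient = C(7,6) · 4^1 = 7 · 4 = 28.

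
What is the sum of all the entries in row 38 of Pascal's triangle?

274877906944

The entries of row 38 sum to 2^38 = 274877906944.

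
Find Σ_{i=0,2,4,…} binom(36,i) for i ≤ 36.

34359738368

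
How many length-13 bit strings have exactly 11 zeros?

78

Choose the 11 positions: C(13,11) = 78.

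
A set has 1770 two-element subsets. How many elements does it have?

n(n−1)/2 = 1770 ⇒ n(n−1) = 3540. Since 60·59 = 3540, n = 60.

60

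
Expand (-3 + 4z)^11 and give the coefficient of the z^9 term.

The general term is C(11,j)·(-3)^j·(4z)^(11-j); the z^9 term has j = 2.
C(11,2) = 55.
Coefficient = C(11,2) · (-3)^2 · 4^9 = 55 · 9 · 262144 = 129761280.

129761280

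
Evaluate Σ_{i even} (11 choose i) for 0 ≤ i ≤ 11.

1024

Even-i terms of row 11 sum to 2^10 = 1024.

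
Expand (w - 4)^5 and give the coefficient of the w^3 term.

160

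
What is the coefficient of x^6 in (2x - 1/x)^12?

-112640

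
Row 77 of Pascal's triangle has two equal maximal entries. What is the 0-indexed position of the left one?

For odd n = 77, C(77,i) peaks at i = (n−1)/2 and (n+1)/2; the lesser is 38.

38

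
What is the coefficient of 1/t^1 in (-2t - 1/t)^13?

General term: C(13,j)·(-2t)^j·(-1/t)^(13-j), with t-exponent 1j − 1(13−j) = 2j − 13.
Set 2j − 13 = -1: j = 6.
C(13,6) = 1716; (-2)^6 = 64; (-1)^7 = -1.
Coefficient = 1716 · 64 · (-1) = -109824.

-109824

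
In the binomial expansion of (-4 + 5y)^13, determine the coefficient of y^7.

549120000000

The general term is C(13,j)·(-4)^j·(5y)^(13-j); the y^7 term has j = 6.
C(13,6) = 1716.
Coefficient = C(13,6) · (-4)^6 · 5^7 = 1716 · 4096 · 78125 = 549120000000.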